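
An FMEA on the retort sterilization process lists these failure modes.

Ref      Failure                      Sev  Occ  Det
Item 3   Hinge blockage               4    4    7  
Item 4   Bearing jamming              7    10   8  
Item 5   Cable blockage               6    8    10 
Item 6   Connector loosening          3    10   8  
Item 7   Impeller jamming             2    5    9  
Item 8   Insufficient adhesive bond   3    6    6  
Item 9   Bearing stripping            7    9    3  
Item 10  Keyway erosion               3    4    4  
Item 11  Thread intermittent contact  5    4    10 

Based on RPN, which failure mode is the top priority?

RPN = Severity × Occurrence × Detection:
  Item 3: 4 × 4 × 7 = 112
  Item 4: 7 × 10 × 8 = 560
  Item 5: 6 × 8 × 10 = 480
  Item 6: 3 × 10 × 8 = 240
  Item 7: 2 × 5 × 9 = 90
  Item 8: 3 × 6 × 6 = 108
  Item 9: 7 × 9 × 3 = 189
  Item 10: 3 × 4 × 4 = 48
  Item 11: 5 × 4 × 10 = 200
Highest RPN is 560 → Item 4.

Item 4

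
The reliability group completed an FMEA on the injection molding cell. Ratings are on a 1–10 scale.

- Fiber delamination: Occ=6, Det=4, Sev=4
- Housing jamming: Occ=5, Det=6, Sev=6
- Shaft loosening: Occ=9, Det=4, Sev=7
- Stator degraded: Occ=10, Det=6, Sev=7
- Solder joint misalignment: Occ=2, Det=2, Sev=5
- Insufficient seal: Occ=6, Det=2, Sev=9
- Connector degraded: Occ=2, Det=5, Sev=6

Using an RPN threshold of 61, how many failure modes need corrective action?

5

RPN = Severity × Occurrence × Detection:
  Fiber delamination: 4 × 6 × 4 = 96
  Housing jamming: 6 × 5 × 6 = 180
  Shaft loosening: 7 × 9 × 4 = 252
  Stator degraded: 7 × 10 × 6 = 420
  Solder joint misalignment: 5 × 2 × 2 = 20
  Insufficient seal: 9 × 6 × 2 = 108
  Connector degraded: 6 × 2 × 5 = 60
Modes with RPN ≥ 61: Fiber delamination (96), Housing jamming (180), Shaft loosening (252), Stator degraded (420), Insufficient seal (108) → 5.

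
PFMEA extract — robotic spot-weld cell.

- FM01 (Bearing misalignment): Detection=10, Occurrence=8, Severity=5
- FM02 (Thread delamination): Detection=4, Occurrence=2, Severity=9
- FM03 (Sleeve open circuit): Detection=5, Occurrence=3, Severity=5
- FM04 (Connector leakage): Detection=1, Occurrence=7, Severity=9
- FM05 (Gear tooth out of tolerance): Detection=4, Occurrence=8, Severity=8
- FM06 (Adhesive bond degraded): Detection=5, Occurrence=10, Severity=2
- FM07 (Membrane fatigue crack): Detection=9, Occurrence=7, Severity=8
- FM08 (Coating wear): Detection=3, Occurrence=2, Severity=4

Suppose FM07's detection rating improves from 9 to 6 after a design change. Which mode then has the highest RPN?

RPN = Severity × Occurrence × Detection:
  FM01: 5 × 8 × 10 = 400
  FM02: 9 × 2 × 4 = 72
  FM03: 5 × 3 × 5 = 75
  FM04: 9 × 7 × 1 = 63
  FM05: 8 × 8 × 4 = 256
  FM06: 2 × 10 × 5 = 100
  FM07: 8 × 7 × 9 = 504
  FM08: 4 × 2 × 3 = 24
After action: FM07 → 8 × 7 × 6 = 336.
Revised RPNs: FM01=400, FM07=336, FM05=256, FM06=100, FM03=75, FM02=72, FM04=63, FM08=24.
Highest is now FM01 (400).

FM01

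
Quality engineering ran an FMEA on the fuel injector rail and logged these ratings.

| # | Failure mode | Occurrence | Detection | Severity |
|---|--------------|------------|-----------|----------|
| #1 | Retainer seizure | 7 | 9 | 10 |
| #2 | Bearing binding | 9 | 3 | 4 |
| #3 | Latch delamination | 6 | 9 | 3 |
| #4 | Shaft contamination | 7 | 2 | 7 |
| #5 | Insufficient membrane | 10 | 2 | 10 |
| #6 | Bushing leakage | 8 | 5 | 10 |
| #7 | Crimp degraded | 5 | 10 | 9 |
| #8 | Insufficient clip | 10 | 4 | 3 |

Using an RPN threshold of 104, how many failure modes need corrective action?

7

RPN = Severity × Occurrence × Detection:
  #1: 10 × 7 × 9 = 630
  #2: 4 × 9 × 3 = 108
  #3: 3 × 6 × 9 = 162
  #4: 7 × 7 × 2 = 98
  #5: 10 × 10 × 2 = 200
  #6: 10 × 8 × 5 = 400
  #7: 9 × 5 × 10 = 450
  #8: 3 × 10 × 4 = 120
Modes with RPN ≥ 104: #1 (630), #2 (108), #3 (162), #5 (200), #6 (400), #7 (450), #8 (120) → 7.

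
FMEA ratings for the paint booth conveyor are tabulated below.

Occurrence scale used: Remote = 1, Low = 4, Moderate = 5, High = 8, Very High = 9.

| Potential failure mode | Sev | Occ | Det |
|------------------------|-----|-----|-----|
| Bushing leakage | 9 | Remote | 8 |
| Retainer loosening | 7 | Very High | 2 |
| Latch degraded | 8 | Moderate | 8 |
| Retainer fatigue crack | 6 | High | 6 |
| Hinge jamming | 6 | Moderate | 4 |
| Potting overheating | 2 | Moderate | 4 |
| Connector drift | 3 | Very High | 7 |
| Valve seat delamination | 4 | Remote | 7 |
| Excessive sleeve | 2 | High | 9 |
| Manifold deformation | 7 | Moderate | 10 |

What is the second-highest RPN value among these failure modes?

320

RPN = Severity × Occurrence × Detection:
  Bushing leakage: 9 × 1 × 8 = 72
  Retainer loosening: 7 × 9 × 2 = 126
  Latch degraded: 8 × 5 × 8 = 320
  Retainer fatigue crack: 6 × 8 × 6 = 288
  Hinge jamming: 6 × 5 × 4 = 120
  Potting overheating: 2 × 5 × 4 = 40
  Connector drift: 3 × 9 × 7 = 189
  Valve seat delamination: 4 × 1 × 7 = 28
  Excessive sleeve: 2 × 8 × 9 = 144
  Manifold deformation: 7 × 5 × 10 = 350
Sorted descending: 350, 320, 288, 189, 144, 126, 120, 72, 40, 28.
The second-highest RPN is 320 (Latch degraded).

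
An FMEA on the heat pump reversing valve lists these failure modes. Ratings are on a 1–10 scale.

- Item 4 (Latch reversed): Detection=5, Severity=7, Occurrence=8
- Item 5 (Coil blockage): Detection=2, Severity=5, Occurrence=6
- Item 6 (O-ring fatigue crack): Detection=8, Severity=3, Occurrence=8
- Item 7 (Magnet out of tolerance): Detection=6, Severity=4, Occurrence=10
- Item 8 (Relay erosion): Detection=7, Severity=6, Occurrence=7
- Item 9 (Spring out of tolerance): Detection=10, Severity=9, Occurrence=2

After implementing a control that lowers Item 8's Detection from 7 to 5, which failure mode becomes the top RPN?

RPN = Severity × Occurrence × Detection:
  Item 4: 7 × 8 × 5 = 280
  Item 5: 5 × 6 × 2 = 60
  Item 6: 3 × 8 × 8 = 192
  Item 7: 4 × 10 × 6 = 240
  Item 8: 6 × 7 × 7 = 294
  Item 9: 9 × 2 × 10 = 180
After action: Item 8 → 6 × 7 × 5 = 210.
Revised RPNs: Item 4=280, Item 7=240, Item 8=210, Item 6=192, Item 9=180, Item 5=60.
Highest is now Item 4 (280).

Item 4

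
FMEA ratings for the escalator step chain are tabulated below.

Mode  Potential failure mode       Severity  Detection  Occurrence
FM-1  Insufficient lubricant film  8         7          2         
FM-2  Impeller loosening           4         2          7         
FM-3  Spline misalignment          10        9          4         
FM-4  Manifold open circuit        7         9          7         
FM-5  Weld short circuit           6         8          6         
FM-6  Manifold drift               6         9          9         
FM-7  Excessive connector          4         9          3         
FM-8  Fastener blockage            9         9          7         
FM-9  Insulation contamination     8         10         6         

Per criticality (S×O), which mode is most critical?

FM-8

Criticality = Severity × Occurrence:
  FM-1: 8 × 2 = 16
  FM-2: 4 × 7 = 28
  FM-3: 10 × 4 = 40
  FM-4: 7 × 7 = 49
  FM-5: 6 × 6 = 36
  FM-6: 6 × 9 = 54
  FM-7: 4 × 3 = 12
  FM-8: 9 × 7 = 63
  FM-9: 8 × 6 = 48
Highest criticality is 63 → FM-8.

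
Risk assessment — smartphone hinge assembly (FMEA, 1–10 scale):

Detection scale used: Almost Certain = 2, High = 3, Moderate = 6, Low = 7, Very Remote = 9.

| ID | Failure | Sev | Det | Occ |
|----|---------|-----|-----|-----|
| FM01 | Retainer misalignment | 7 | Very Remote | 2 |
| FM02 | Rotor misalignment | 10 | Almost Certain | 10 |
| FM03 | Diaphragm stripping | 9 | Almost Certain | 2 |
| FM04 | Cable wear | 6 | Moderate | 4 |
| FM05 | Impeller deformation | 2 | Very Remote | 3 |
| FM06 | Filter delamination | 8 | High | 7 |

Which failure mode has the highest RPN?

RPN = Severity × Occurrence × Detection:
  FM01: 7 × 2 × 9 = 126
  FM02: 10 × 10 × 2 = 200
  FM03: 9 × 2 × 2 = 36
  FM04: 6 × 4 × 6 = 144
  FM05: 2 × 3 × 9 = 54
  FM06: 8 × 7 × 3 = 168
Highest RPN is 200 → FM02.

FM02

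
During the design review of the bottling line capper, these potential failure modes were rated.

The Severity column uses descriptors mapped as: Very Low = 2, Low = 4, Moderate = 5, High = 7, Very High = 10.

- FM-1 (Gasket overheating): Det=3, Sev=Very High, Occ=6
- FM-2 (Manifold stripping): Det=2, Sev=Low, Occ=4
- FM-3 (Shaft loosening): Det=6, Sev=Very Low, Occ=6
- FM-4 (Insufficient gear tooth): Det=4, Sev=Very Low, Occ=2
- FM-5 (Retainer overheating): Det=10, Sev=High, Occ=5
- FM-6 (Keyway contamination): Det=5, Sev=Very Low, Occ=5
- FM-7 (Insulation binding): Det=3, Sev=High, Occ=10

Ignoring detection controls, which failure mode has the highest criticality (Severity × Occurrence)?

Criticality = Severity × Occurrence:
  FM-1: 10 × 6 = 60
  FM-2: 4 × 4 = 16
  FM-3: 2 × 6 = 12
  FM-4: 2 × 2 = 4
  FM-5: 7 × 5 = 35
  FM-6: 2 × 5 = 10
  FM-7: 7 × 10 = 70
Highest criticality is 70 → FM-7.

FM-7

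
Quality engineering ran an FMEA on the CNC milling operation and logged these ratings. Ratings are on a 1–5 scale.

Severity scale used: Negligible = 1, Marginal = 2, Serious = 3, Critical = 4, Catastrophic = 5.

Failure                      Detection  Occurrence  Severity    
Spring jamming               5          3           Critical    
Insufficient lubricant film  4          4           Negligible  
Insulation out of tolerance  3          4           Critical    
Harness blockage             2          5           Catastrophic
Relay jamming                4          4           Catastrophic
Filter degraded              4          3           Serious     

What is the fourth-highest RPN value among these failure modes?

48

RPN = Severity × Occurrence × Detection:
  Spring jamming: 4 × 3 × 5 = 60
  Insufficient lubricant film: 1 × 4 × 4 = 16
  Insulation out of tolerance: 4 × 4 × 3 = 48
  Harness blockage: 5 × 5 × 2 = 50
  Relay jamming: 5 × 4 × 4 = 80
  Filter degraded: 3 × 3 × 4 = 36
Sorted descending: 80, 60, 50, 48, 36, 16.
The fourth-highest RPN is 48 (Insulation out of tolerance).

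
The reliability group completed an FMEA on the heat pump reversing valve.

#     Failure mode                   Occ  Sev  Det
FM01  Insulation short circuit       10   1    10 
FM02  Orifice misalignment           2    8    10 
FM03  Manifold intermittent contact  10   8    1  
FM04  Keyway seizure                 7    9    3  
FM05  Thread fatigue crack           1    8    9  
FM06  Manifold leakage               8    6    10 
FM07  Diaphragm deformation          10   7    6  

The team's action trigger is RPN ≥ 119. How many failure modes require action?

RPN = Severity × Occurrence × Detection:
  FM01: 1 × 10 × 10 = 100
  FM02: 8 × 2 × 10 = 160
  FM03: 8 × 10 × 1 = 80
  FM04: 9 × 7 × 3 = 189
  FM05: 8 × 1 × 9 = 72
  FM06: 6 × 8 × 10 = 480
  FM07: 7 × 10 × 6 = 420
Modes with RPN ≥ 119: FM02 (160), FM04 (189), FM06 (480), FM07 (420) → 4.

4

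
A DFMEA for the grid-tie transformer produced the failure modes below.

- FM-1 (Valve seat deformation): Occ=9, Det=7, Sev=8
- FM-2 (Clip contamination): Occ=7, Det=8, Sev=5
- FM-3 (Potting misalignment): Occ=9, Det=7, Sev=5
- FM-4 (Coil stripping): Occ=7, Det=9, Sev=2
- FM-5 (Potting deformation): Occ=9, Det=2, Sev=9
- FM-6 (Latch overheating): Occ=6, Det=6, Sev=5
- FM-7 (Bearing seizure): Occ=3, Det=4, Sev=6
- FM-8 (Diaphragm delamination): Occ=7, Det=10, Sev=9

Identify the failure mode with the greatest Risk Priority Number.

RPN = Severity × Occurrence × Detection:
  FM-1: 8 × 9 × 7 = 504
  FM-2: 5 × 7 × 8 = 280
  FM-3: 5 × 9 × 7 = 315
  FM-4: 2 × 7 × 9 = 126
  FM-5: 9 × 9 × 2 = 162
  FM-6: 5 × 6 × 6 = 180
  FM-7: 6 × 3 × 4 = 72
  FM-8: 9 × 7 × 10 = 630
Highest RPN is 630 → FM-8.

FM-8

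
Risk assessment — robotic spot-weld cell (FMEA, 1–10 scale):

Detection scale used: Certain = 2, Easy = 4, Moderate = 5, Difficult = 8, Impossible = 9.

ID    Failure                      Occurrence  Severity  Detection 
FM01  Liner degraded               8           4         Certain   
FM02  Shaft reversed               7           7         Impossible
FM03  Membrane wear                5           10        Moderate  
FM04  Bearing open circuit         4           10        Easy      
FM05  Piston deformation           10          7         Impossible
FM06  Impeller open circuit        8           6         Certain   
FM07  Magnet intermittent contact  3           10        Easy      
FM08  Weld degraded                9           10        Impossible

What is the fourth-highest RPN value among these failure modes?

250

RPN = Severity × Occurrence × Detection:
  FM01: 4 × 8 × 2 = 64
  FM02: 7 × 7 × 9 = 441
  FM03: 10 × 5 × 5 = 250
  FM04: 10 × 4 × 4 = 160
  FM05: 7 × 10 × 9 = 630
  FM06: 6 × 8 × 2 = 96
  FM07: 10 × 3 × 4 = 120
  FM08: 10 × 9 × 9 = 810
Sorted descending: 810, 630, 441, 250, 160, 120, 96, 64.
The fourth-highest RPN is 250 (FM03).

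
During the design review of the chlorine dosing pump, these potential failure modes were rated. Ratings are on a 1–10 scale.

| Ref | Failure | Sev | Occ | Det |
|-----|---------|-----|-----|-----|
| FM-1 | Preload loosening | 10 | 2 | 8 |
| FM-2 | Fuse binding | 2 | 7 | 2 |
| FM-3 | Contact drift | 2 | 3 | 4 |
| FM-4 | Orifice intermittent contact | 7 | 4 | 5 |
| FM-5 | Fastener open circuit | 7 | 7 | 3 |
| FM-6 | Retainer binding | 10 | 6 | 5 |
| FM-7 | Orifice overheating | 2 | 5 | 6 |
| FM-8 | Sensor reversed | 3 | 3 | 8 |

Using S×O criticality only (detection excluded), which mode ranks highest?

FM-6

Criticality = Severity × Occurrence:
  FM-1: 10 × 2 = 20
  FM-2: 2 × 7 = 14
  FM-3: 2 × 3 = 6
  FM-4: 7 × 4 = 28
  FM-5: 7 × 7 = 49
  FM-6: 10 × 6 = 60
  FM-7: 2 × 5 = 10
  FM-8: 3 × 3 = 9
Highest criticality is 60 → FM-6.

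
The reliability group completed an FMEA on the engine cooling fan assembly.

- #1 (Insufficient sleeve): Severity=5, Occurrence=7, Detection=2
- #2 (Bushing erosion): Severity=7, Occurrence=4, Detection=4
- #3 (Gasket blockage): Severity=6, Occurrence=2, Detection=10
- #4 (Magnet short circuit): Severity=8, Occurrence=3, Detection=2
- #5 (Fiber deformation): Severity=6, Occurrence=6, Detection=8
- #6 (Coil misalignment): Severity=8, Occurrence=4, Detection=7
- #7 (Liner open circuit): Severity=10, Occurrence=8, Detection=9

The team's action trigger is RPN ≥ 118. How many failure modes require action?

RPN = Severity × Occurrence × Detection:
  #1: 5 × 7 × 2 = 70
  #2: 7 × 4 × 4 = 112
  #3: 6 × 2 × 10 = 120
  #4: 8 × 3 × 2 = 48
  #5: 6 × 6 × 8 = 288
  #6: 8 × 4 × 7 = 224
  #7: 10 × 8 × 9 = 720
Modes with RPN ≥ 118: #3 (120), #5 (288), #6 (224), #7 (720) → 4.

4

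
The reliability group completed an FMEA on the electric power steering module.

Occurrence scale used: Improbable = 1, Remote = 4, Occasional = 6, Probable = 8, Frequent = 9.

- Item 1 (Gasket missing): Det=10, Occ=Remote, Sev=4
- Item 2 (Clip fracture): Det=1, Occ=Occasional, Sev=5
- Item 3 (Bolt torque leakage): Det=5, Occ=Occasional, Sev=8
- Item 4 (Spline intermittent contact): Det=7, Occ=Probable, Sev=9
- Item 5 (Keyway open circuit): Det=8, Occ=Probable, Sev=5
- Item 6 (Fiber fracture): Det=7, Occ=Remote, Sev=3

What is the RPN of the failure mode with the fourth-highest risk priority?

RPN = Severity × Occurrence × Detection:
  Item 1: 4 × 4 × 10 = 160
  Item 2: 5 × 6 × 1 = 30
  Item 3: 8 × 6 × 5 = 240
  Item 4: 9 × 8 × 7 = 504
  Item 5: 5 × 8 × 8 = 320
  Item 6: 3 × 4 × 7 = 84
Sorted descending: 504, 320, 240, 160, 84, 30.
The fourth-highest RPN is 160 (Item 1).

160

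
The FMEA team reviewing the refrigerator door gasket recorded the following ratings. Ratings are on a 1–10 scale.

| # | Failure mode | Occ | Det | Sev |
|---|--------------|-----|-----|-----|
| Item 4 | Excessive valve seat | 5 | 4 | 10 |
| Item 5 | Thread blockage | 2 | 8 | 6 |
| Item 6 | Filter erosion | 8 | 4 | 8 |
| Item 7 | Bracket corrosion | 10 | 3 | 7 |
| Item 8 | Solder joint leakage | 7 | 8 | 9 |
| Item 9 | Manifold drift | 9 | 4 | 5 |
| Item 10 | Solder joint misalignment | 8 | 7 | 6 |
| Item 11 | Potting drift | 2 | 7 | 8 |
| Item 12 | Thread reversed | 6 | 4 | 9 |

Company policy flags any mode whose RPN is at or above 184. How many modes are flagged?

RPN = Severity × Occurrence × Detection:
  Item 4: 10 × 5 × 4 = 200
  Item 5: 6 × 2 × 8 = 96
  Item 6: 8 × 8 × 4 = 256
  Item 7: 7 × 10 × 3 = 210
  Item 8: 9 × 7 × 8 = 504
  Item 9: 5 × 9 × 4 = 180
  Item 10: 6 × 8 × 7 = 336
  Item 11: 8 × 2 × 7 = 112
  Item 12: 9 × 6 × 4 = 216
Modes with RPN ≥ 184: Item 4 (200), Item 6 (256), Item 7 (210), Item 8 (504), Item 10 (336), Item 12 (216) → 6.

6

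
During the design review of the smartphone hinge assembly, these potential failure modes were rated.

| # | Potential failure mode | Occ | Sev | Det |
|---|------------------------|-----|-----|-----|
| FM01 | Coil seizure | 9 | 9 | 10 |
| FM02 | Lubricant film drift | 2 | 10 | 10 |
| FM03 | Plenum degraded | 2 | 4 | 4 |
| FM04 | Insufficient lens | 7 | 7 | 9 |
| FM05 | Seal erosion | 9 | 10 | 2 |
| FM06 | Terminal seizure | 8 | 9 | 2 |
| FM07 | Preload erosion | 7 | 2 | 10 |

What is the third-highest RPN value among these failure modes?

200

RPN = Severity × Occurrence × Detection:
  FM01: 9 × 9 × 10 = 810
  FM02: 10 × 2 × 10 = 200
  FM03: 4 × 2 × 4 = 32
  FM04: 7 × 7 × 9 = 441
  FM05: 10 × 9 × 2 = 180
  FM06: 9 × 8 × 2 = 144
  FM07: 2 × 7 × 10 = 140
Sorted descending: 810, 441, 200, 180, 144, 140, 32.
The third-highest RPN is 200 (FM02).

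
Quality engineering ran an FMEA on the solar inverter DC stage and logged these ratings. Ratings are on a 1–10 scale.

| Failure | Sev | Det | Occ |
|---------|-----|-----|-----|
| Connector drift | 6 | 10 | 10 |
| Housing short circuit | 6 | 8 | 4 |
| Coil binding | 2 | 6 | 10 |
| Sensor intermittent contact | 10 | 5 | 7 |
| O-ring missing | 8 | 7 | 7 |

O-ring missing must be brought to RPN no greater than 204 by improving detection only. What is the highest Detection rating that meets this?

3

O-ring missing: S=8, O=7, D=7 → current RPN = 392.
Fixed product = 56. Need 56 × D ≤ 204, so D ≤ 204/56 = 3.64.
Maximum integer Detection rating = 3 (gives RPN 168; D=4 would give 224 > 204).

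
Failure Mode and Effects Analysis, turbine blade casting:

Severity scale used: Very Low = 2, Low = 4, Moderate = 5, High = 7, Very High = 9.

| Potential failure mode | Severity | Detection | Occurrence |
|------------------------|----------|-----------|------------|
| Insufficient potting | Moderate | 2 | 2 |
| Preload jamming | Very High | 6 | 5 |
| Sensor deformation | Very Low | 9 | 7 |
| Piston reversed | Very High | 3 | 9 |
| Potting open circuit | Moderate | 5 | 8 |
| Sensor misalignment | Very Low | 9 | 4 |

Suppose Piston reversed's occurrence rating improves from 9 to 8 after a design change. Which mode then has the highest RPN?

Preload jamming

RPN = Severity × Occurrence × Detection:
  Insufficient potting: 5 × 2 × 2 = 20
  Preload jamming: 9 × 5 × 6 = 270
  Sensor deformation: 2 × 7 × 9 = 126
  Piston reversed: 9 × 9 × 3 = 243
  Potting open circuit: 5 × 8 × 5 = 200
  Sensor misalignment: 2 × 4 × 9 = 72
After action: Piston reversed → 9 × 8 × 3 = 216.
Revised RPNs: Preload jamming=270, Piston reversed=216, Potting open circuit=200, Sensor deformation=126, Sensor misalignment=72, Insufficient potting=20.
Highest is now Preload jamming (270).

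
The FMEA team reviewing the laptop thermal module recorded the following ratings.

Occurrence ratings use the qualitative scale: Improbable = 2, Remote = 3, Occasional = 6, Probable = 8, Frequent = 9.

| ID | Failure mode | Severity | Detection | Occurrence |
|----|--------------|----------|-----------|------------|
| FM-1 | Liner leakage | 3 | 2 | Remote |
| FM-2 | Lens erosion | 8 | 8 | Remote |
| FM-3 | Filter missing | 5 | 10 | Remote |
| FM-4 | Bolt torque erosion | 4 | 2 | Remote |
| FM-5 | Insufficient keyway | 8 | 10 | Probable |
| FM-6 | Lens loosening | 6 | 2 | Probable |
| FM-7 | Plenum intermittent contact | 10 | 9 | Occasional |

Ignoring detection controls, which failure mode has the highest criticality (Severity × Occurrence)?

FM-5

Criticality = Severity × Occurrence:
  FM-1: 3 × 3 = 9
  FM-2: 8 × 3 = 24
  FM-3: 5 × 3 = 15
  FM-4: 4 × 3 = 12
  FM-5: 8 × 8 = 64
  FM-6: 6 × 8 = 48
  FM-7: 10 × 6 = 60
Highest criticality is 64 → FM-5.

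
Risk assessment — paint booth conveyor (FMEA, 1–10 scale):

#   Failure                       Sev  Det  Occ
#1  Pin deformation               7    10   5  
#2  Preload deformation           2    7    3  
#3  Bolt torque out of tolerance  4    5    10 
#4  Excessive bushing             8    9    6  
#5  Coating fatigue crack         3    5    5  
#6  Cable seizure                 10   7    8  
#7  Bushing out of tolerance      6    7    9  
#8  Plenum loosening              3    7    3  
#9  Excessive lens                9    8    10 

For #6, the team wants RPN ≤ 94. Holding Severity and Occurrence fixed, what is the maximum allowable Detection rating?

1

#6: S=10, O=8, D=7 → current RPN = 560.
Fixed product = 80. Need 80 × D ≤ 94, so D ≤ 94/80 = 1.18.
Maximum integer Detection rating = 1 (gives RPN 80; D=2 would give 160 > 94).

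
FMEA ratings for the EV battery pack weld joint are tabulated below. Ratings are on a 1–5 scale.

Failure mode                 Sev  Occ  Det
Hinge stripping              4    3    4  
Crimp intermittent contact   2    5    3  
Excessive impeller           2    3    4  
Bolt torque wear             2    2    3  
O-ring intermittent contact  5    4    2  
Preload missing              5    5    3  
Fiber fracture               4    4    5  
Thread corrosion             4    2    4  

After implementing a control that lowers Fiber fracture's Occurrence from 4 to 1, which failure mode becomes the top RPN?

Preload missing

RPN = Severity × Occurrence × Detection:
  Hinge stripping: 4 × 3 × 4 = 48
  Crimp intermittent contact: 2 × 5 × 3 = 30
  Excessive impeller: 2 × 3 × 4 = 24
  Bolt torque wear: 2 × 2 × 3 = 12
  O-ring intermittent contact: 5 × 4 × 2 = 40
  Preload missing: 5 × 5 × 3 = 75
  Fiber fracture: 4 × 4 × 5 = 80
  Thread corrosion: 4 × 2 × 4 = 32
After action: Fiber fracture → 4 × 1 × 5 = 20.
Revised RPNs: Preload missing=75, Hinge stripping=48, O-ring intermittent contact=40, Thread corrosion=32, Crimp intermittent contact=30, Excessive impeller=24, Fiber fracture=20, Bolt torque wear=12.
Highest is now Preload missing (75).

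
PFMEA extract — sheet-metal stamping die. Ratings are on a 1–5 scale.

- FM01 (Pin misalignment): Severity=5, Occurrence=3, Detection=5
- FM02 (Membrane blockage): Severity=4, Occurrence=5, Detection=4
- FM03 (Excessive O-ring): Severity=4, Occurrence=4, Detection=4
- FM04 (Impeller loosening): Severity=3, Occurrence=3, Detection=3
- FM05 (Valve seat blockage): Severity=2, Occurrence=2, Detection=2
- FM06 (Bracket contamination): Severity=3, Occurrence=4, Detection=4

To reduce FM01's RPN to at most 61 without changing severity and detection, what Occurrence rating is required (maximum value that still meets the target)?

2

FM01: S=5, O=3, D=5 → current RPN = 75.
Fixed product = 25. Need 25 × O ≤ 61, so O ≤ 61/25 = 2.44.
Maximum integer Occurrence rating = 2 (gives RPN 50; O=3 would give 75 > 61).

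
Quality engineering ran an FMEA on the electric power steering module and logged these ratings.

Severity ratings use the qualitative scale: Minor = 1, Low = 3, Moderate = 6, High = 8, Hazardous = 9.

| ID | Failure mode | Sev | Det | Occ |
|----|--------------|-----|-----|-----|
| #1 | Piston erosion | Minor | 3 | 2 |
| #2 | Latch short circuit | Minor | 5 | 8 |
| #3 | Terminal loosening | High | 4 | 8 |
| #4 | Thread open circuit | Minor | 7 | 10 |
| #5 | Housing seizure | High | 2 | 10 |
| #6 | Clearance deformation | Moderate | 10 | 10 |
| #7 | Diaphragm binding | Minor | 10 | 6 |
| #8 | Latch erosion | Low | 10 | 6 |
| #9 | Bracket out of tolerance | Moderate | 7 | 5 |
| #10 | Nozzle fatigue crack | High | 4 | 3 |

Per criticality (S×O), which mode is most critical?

Criticality = Severity × Occurrence:
  #1: 1 × 2 = 2
  #2: 1 × 8 = 8
  #3: 8 × 8 = 64
  #4: 1 × 10 = 10
  #5: 8 × 10 = 80
  #6: 6 × 10 = 60
  #7: 1 × 6 = 6
  #8: 3 × 6 = 18
  #9: 6 × 5 = 30
  #10: 8 × 3 = 24
Highest criticality is 80 → #5.

#5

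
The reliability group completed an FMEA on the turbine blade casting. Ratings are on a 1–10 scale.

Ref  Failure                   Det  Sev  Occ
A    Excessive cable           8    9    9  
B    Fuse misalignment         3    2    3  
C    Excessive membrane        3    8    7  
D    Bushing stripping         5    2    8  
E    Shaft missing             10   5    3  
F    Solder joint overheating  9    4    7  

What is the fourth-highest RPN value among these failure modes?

150

RPN = Severity × Occurrence × Detection:
  A: 9 × 9 × 8 = 648
  B: 2 × 3 × 3 = 18
  C: 8 × 7 × 3 = 168
  D: 2 × 8 × 5 = 80
  E: 5 × 3 × 10 = 150
  F: 4 × 7 × 9 = 252
Sorted descending: 648, 252, 168, 150, 80, 18.
The fourth-highest RPN is 150 (E).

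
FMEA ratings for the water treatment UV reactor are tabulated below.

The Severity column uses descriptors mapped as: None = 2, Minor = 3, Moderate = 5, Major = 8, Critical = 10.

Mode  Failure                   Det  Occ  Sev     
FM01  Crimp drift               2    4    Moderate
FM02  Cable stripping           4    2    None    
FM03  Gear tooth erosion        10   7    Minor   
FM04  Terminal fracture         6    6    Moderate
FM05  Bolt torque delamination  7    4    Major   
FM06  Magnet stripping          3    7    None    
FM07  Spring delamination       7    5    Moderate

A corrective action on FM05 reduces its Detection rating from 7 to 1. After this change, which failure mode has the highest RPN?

RPN = Severity × Occurrence × Detection:
  FM01: 5 × 4 × 2 = 40
  FM02: 2 × 2 × 4 = 16
  FM03: 3 × 7 × 10 = 210
  FM04: 5 × 6 × 6 = 180
  FM05: 8 × 4 × 7 = 224
  FM06: 2 × 7 × 3 = 42
  FM07: 5 × 5 × 7 = 175
After action: FM05 → 8 × 4 × 1 = 32.
Revised RPNs: FM03=210, FM04=180, FM07=175, FM06=42, FM01=40, FM05=32, FM02=16.
Highest is now FM03 (210).

FM03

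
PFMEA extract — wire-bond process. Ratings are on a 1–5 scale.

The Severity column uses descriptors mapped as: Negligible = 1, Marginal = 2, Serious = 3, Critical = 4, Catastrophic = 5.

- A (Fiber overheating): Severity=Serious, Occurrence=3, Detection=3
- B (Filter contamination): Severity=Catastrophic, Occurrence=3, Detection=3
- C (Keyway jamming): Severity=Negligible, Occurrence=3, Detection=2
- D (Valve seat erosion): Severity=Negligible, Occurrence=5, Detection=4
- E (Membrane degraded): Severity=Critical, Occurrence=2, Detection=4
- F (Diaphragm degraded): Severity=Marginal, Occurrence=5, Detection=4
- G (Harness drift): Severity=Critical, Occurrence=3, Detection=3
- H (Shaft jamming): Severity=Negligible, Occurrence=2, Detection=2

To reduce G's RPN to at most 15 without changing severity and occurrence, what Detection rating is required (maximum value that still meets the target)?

G: S=4, O=3, D=3 → current RPN = 36.
Fixed product = 12. Need 12 × D ≤ 15, so D ≤ 15/12 = 1.25.
Maximum integer Detection rating = 1 (gives RPN 12; D=2 would give 24 > 15).

1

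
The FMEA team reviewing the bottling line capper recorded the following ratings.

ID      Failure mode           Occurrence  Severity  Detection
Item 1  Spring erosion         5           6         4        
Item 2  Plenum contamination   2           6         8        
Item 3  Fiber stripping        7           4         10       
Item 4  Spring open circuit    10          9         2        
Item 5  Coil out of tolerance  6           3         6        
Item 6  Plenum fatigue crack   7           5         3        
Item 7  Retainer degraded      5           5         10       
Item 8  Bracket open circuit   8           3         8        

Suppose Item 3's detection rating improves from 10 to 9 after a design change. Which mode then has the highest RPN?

Item 3

RPN = Severity × Occurrence × Detection:
  Item 1: 6 × 5 × 4 = 120
  Item 2: 6 × 2 × 8 = 96
  Item 3: 4 × 7 × 10 = 280
  Item 4: 9 × 10 × 2 = 180
  Item 5: 3 × 6 × 6 = 108
  Item 6: 5 × 7 × 3 = 105
  Item 7: 5 × 5 × 10 = 250
  Item 8: 3 × 8 × 8 = 192
After action: Item 3 → 4 × 7 × 9 = 252.
Revised RPNs: Item 3=252, Item 7=250, Item 8=192, Item 4=180, Item 1=120, Item 5=108, Item 6=105, Item 2=96.
Highest is now Item 3 (252).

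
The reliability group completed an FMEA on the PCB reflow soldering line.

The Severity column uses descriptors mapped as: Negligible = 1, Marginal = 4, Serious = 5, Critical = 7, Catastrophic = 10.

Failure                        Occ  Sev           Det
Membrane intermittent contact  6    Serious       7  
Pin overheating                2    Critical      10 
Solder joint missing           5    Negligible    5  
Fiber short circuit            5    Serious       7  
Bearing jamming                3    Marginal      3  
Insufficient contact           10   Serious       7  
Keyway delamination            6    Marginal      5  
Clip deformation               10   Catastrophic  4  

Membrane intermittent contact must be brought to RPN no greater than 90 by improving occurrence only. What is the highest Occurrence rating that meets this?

Membrane intermittent contact: S=5, O=6, D=7 → current RPN = 210.
Fixed product = 35. Need 35 × O ≤ 90, so O ≤ 90/35 = 2.57.
Maximum integer Occurrence rating = 2 (gives RPN 70; O=3 would give 105 > 90).

2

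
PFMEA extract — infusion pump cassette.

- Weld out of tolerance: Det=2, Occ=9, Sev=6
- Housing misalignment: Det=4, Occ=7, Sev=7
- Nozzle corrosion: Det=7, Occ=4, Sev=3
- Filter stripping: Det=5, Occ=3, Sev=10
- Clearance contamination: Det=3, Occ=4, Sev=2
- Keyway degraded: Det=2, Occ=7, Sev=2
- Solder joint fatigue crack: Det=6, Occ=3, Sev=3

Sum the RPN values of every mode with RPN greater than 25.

620

RPN = Severity × Occurrence × Detection:
  Weld out of tolerance: 6 × 9 × 2 = 108
  Housing misalignment: 7 × 7 × 4 = 196
  Nozzle corrosion: 3 × 4 × 7 = 84
  Filter stripping: 10 × 3 × 5 = 150
  Clearance contamination: 2 × 4 × 3 = 24
  Keyway degraded: 2 × 7 × 2 = 28
  Solder joint fatigue crack: 3 × 3 × 6 = 54
RPN > 25: Weld out of tolerance (108), Housing misalignment (196), Nozzle corrosion (84), Filter stripping (150), Keyway degraded (28), Solder joint fatigue crack (54).
Sum: 108 + 196 + 84 + 150 + 28 + 54 = 620.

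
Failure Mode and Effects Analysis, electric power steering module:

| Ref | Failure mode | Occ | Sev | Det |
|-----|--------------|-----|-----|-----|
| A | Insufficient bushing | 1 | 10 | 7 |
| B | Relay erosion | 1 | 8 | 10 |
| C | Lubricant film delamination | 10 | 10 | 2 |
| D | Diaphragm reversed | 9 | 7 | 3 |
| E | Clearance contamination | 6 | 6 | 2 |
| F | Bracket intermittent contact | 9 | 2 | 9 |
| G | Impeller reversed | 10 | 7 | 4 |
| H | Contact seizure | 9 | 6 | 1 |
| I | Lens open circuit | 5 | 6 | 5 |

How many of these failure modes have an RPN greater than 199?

2

RPN = Severity × Occurrence × Detection:
  A: 10 × 1 × 7 = 70
  B: 8 × 1 × 10 = 80
  C: 10 × 10 × 2 = 200
  D: 7 × 9 × 3 = 189
  E: 6 × 6 × 2 = 72
  F: 2 × 9 × 9 = 162
  G: 7 × 10 × 4 = 280
  H: 6 × 9 × 1 = 54
  I: 6 × 5 × 5 = 150
Modes with RPN > 199: C (200), G (280) → 2.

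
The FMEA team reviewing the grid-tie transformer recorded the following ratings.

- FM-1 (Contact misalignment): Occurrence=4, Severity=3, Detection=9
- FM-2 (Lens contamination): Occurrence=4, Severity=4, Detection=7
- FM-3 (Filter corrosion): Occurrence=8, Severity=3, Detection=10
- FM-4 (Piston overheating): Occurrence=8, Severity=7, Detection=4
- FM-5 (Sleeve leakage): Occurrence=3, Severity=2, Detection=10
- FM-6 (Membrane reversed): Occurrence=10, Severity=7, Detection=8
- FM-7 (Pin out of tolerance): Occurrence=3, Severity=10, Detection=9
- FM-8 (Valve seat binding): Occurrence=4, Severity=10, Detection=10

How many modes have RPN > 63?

RPN = Severity × Occurrence × Detection:
  FM-1: 3 × 4 × 9 = 108
  FM-2: 4 × 4 × 7 = 112
  FM-3: 3 × 8 × 10 = 240
  FM-4: 7 × 8 × 4 = 224
  FM-5: 2 × 3 × 10 = 60
  FM-6: 7 × 10 × 8 = 560
  FM-7: 10 × 3 × 9 = 270
  FM-8: 10 × 4 × 10 = 400
Modes with RPN > 63: FM-1 (108), FM-2 (112), FM-3 (240), FM-4 (224), FM-6 (560), FM-7 (270), FM-8 (400) → 7.

7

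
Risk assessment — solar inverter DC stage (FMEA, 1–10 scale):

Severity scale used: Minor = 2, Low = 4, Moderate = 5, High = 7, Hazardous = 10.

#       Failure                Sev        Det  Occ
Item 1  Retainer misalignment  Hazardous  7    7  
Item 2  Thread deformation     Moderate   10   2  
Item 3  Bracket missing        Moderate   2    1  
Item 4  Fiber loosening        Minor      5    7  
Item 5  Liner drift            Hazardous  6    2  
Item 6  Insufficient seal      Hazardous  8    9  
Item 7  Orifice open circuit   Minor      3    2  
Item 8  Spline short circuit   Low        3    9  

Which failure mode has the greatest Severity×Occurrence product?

Item 6

Criticality = Severity × Occurrence:
  Item 1: 10 × 7 = 70
  Item 2: 5 × 2 = 10
  Item 3: 5 × 1 = 5
  Item 4: 2 × 7 = 14
  Item 5: 10 × 2 = 20
  Item 6: 10 × 9 = 90
  Item 7: 2 × 2 = 4
  Item 8: 4 × 9 = 36
Highest criticality is 90 → Item 6.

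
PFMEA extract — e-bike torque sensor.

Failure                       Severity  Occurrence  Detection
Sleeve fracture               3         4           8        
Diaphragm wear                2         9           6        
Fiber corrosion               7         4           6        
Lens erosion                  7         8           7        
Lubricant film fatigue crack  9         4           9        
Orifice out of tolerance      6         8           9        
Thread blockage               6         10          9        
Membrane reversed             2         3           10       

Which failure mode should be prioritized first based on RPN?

Thread blockage

RPN = Severity × Occurrence × Detection:
  Sleeve fracture: 3 × 4 × 8 = 96
  Diaphragm wear: 2 × 9 × 6 = 108
  Fiber corrosion: 7 × 4 × 6 = 168
  Lens erosion: 7 × 8 × 7 = 392
  Lubricant film fatigue crack: 9 × 4 × 9 = 324
  Orifice out of tolerance: 6 × 8 × 9 = 432
  Thread blockage: 6 × 10 × 9 = 540
  Membrane reversed: 2 × 3 × 10 = 60
Highest RPN is 540 → Thread blockage.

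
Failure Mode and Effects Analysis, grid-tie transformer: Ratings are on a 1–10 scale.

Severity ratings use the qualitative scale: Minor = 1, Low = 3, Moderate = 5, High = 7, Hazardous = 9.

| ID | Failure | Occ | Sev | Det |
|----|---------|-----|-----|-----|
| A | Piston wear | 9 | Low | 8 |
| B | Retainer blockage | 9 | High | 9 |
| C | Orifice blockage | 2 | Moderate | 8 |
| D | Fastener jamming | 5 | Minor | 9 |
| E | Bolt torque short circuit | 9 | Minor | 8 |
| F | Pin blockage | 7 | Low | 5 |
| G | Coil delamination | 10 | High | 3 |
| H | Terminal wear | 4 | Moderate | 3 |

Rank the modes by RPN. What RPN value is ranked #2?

RPN = Severity × Occurrence × Detection:
  A: 3 × 9 × 8 = 216
  B: 7 × 9 × 9 = 567
  C: 5 × 2 × 8 = 80
  D: 1 × 5 × 9 = 45
  E: 1 × 9 × 8 = 72
  F: 3 × 7 × 5 = 105
  G: 7 × 10 × 3 = 210
  H: 5 × 4 × 3 = 60
Sorted descending: 567, 216, 210, 105, 80, 72, 60, 45.
The second-highest RPN is 216 (A).

216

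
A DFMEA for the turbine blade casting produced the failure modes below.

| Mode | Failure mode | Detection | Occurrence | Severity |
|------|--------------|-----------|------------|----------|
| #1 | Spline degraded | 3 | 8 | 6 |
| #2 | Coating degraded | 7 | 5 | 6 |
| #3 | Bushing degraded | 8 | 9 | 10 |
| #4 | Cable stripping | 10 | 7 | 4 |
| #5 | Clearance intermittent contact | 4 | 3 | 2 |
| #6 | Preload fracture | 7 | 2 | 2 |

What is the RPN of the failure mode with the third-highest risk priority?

210

RPN = Severity × Occurrence × Detection:
  #1: 6 × 8 × 3 = 144
  #2: 6 × 5 × 7 = 210
  #3: 10 × 9 × 8 = 720
  #4: 4 × 7 × 10 = 280
  #5: 2 × 3 × 4 = 24
  #6: 2 × 2 × 7 = 28
Sorted descending: 720, 280, 210, 144, 28, 24.
The third-highest RPN is 210 (#2).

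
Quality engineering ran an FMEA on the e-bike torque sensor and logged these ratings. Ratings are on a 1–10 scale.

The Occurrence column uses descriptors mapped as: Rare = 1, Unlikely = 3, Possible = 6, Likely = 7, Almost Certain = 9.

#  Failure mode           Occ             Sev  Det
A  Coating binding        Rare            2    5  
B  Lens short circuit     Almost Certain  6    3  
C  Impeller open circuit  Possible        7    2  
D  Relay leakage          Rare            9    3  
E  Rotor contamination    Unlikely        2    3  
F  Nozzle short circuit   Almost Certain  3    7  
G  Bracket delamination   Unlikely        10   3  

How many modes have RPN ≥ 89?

RPN = Severity × Occurrence × Detection:
  A: 2 × 1 × 5 = 10
  B: 6 × 9 × 3 = 162
  C: 7 × 6 × 2 = 84
  D: 9 × 1 × 3 = 27
  E: 2 × 3 × 3 = 18
  F: 3 × 9 × 7 = 189
  G: 10 × 3 × 3 = 90
Modes with RPN ≥ 89: B (162), F (189), G (90) → 3.

3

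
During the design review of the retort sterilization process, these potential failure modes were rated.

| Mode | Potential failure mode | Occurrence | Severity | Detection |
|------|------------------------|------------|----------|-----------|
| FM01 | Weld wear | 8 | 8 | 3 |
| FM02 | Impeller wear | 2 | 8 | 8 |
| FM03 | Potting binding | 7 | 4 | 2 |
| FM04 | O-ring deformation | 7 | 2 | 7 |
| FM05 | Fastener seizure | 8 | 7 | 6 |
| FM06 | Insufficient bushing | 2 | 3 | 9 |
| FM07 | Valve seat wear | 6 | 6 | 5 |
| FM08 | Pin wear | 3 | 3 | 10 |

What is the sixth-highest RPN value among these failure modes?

90

RPN = Severity × Occurrence × Detection:
  FM01: 8 × 8 × 3 = 192
  FM02: 8 × 2 × 8 = 128
  FM03: 4 × 7 × 2 = 56
  FM04: 2 × 7 × 7 = 98
  FM05: 7 × 8 × 6 = 336
  FM06: 3 × 2 × 9 = 54
  FM07: 6 × 6 × 5 = 180
  FM08: 3 × 3 × 10 = 90
Sorted descending: 336, 192, 180, 128, 98, 90, 56, 54.
The sixth-highest RPN is 90 (FM08).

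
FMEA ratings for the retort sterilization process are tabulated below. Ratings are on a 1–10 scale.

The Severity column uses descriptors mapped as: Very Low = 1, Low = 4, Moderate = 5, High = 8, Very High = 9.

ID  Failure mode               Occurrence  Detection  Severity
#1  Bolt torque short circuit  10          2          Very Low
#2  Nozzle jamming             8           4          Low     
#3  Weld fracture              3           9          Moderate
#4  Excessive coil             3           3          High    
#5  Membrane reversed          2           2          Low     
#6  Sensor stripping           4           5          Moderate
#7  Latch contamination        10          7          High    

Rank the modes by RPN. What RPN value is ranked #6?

20

RPN = Severity × Occurrence × Detection:
  #1: 1 × 10 × 2 = 20
  #2: 4 × 8 × 4 = 128
  #3: 5 × 3 × 9 = 135
  #4: 8 × 3 × 3 = 72
  #5: 4 × 2 × 2 = 16
  #6: 5 × 4 × 5 = 100
  #7: 8 × 10 × 7 = 560
Sorted descending: 560, 135, 128, 100, 72, 20, 16.
The sixth-highest RPN is 20 (#1).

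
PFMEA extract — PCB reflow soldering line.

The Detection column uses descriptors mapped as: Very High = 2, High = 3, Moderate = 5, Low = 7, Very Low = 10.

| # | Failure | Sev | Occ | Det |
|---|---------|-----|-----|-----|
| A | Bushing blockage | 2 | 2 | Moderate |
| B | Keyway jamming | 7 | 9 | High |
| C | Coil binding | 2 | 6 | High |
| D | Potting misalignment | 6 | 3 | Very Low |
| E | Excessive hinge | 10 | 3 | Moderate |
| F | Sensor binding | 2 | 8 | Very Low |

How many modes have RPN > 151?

3

RPN = Severity × Occurrence × Detection:
  A: 2 × 2 × 5 = 20
  B: 7 × 9 × 3 = 189
  C: 2 × 6 × 3 = 36
  D: 6 × 3 × 10 = 180
  E: 10 × 3 × 5 = 150
  F: 2 × 8 × 10 = 160
Modes with RPN > 151: B (189), D (180), F (160) → 3.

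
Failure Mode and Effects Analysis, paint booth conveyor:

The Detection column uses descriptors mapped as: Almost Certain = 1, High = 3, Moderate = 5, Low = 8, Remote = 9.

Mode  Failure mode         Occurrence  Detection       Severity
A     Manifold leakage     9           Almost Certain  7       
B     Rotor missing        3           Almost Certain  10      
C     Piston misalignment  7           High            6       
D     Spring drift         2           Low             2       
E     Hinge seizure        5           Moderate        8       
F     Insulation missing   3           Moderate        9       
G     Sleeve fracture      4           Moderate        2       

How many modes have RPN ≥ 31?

RPN = Severity × Occurrence × Detection:
  A: 7 × 9 × 1 = 63
  B: 10 × 3 × 1 = 30
  C: 6 × 7 × 3 = 126
  D: 2 × 2 × 8 = 32
  E: 8 × 5 × 5 = 200
  F: 9 × 3 × 5 = 135
  G: 2 × 4 × 5 = 40
Modes with RPN ≥ 31: A (63), C (126), D (32), E (200), F (135), G (40) → 6.

6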